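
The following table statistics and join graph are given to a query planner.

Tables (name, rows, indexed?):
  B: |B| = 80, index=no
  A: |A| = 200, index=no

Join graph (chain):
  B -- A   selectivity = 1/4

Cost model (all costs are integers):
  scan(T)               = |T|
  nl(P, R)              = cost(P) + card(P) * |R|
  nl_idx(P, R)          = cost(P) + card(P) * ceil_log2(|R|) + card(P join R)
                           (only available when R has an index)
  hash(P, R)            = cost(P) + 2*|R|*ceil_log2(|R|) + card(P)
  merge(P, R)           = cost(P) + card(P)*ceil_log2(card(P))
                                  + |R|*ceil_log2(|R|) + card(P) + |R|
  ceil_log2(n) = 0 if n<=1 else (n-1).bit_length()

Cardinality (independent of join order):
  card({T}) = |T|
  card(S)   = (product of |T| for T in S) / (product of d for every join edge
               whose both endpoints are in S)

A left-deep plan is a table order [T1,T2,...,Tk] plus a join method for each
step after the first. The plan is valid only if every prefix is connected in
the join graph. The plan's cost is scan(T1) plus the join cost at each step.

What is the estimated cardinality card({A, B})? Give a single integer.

Tables in S: A(200), B(80)
Edges inside S: B-A(d=4)
numerator = 200 * 80 = 16000
denominator = 4 = 4
card(S) = 16000 / 4 = 4000

4000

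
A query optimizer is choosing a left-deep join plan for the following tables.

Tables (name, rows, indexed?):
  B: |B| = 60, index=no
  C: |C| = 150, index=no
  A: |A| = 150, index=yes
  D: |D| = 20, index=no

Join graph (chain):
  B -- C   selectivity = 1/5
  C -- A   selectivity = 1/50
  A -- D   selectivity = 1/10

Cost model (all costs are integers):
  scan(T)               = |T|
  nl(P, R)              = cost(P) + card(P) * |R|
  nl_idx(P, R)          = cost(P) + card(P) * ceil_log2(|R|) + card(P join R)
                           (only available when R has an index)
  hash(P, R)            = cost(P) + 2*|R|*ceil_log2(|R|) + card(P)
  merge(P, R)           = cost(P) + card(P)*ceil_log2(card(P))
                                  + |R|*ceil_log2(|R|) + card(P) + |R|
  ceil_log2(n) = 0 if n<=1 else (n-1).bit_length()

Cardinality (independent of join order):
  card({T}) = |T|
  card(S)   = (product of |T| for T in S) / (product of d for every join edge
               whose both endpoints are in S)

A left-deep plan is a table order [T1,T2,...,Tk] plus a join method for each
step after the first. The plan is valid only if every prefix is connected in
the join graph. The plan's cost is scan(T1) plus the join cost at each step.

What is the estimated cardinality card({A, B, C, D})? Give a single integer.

Tables in S: A(150), B(60), C(150), D(20)
Edges inside S: B-C(d=5), C-A(d=50), A-D(d=10)
numerator = 150 * 60 * 150 * 20 = 27000000
denominator = 5 * 50 * 10 = 2500
card(S) = 27000000 / 2500 = 10800

10800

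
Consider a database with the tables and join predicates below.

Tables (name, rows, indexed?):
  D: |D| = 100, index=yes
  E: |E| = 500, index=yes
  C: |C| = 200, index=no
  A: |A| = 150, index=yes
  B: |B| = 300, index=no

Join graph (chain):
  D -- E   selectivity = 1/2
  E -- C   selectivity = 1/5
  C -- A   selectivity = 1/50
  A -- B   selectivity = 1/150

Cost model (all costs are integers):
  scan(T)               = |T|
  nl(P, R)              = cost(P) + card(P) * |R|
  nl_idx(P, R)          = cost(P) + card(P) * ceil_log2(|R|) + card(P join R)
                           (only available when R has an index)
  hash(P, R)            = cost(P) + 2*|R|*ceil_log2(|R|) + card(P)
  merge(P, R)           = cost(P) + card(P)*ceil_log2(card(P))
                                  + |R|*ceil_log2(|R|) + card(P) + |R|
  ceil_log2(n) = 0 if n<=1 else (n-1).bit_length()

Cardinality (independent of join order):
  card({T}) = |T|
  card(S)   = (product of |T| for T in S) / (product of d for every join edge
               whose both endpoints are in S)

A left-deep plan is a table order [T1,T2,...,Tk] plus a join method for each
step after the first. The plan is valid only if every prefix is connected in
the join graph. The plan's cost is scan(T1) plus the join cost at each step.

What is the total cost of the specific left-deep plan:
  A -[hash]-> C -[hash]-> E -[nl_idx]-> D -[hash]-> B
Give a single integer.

step 1: scan A: cost=150, card=150
step 2: join C via hash
    card(P join C) = 150*200/(50) = 600
    cost = 150 + 2*200*8 + 150 = 3500
step 3: join E via hash
    card(P join E) = 600*500/(5) = 60000
    cost = 3500 + 2*500*9 + 600 = 13100
step 4: join D via nl_idx
    card(P join D) = 60000*100/(2) = 3000000
    cost = 13100 + 60000*7 + 3000000 = 3433100
step 5: join B via hash
    card(P join B) = 3000000*300/(150) = 6000000
    cost = 3433100 + 2*300*9 + 3000000 = 6438500

6438500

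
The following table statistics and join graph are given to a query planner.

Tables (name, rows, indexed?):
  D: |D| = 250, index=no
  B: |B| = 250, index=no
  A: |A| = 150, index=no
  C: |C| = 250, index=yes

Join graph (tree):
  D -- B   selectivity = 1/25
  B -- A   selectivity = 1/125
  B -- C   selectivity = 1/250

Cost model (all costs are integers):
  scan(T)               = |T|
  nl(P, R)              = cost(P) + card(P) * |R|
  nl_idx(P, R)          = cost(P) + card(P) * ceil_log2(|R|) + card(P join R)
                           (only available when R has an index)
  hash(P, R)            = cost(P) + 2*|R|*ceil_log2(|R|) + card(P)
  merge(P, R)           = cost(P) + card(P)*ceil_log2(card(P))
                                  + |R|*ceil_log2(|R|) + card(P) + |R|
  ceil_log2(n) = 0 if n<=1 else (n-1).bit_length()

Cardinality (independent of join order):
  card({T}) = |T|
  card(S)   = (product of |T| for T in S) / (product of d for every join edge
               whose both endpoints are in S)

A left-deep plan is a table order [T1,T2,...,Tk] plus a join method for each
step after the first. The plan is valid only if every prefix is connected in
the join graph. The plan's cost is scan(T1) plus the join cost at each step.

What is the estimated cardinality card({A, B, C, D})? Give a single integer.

3000

Tables in S: A(150), B(250), C(250), D(250)
Edges inside S: D-B(d=25), B-A(d=125), B-C(d=250)
numerator = 150 * 250 * 250 * 250 = 2343750000
denominator = 25 * 125 * 250 = 781250
card(S) = 2343750000 / 781250 = 3000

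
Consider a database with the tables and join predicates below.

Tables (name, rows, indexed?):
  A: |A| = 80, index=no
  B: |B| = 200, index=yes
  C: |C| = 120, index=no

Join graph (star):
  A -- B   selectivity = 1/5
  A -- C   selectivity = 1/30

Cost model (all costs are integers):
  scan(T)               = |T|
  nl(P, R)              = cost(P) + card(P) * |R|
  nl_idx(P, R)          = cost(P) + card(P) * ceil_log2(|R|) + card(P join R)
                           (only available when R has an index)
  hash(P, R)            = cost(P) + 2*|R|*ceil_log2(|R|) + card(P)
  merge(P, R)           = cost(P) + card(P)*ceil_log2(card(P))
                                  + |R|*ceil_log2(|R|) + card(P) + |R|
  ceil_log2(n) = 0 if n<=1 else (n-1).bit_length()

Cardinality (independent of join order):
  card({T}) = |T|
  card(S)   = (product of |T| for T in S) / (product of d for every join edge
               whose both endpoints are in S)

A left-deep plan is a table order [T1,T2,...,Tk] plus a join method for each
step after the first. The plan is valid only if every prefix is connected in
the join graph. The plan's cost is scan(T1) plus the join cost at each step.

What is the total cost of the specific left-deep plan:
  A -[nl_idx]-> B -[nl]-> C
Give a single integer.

step 1: scan A: cost=80, card=80
step 2: join B via nl_idx
    card(P join B) = 80*200/(5) = 3200
    cost = 80 + 80*8 + 3200 = 3920
step 3: join C via nl
    card(P join C) = 3200*120/(30) = 12800
    cost = 3920 + 3200*120 = 387920

387920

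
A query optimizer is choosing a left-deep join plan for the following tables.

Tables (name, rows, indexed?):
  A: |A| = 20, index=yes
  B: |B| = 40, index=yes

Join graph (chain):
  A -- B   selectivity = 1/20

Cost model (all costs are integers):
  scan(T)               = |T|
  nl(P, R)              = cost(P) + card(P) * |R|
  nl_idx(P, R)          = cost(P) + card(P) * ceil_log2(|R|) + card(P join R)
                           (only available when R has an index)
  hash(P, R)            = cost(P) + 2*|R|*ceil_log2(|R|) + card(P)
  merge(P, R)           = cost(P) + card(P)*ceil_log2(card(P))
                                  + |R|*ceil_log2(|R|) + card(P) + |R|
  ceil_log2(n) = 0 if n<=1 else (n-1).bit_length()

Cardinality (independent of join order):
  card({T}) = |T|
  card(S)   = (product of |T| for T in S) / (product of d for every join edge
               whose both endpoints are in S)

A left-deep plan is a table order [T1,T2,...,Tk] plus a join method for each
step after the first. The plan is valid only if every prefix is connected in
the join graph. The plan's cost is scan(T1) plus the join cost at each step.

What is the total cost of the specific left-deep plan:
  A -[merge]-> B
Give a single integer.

step 1: scan A: cost=20, card=20
step 2: join B via merge
    card(P join B) = 20*40/(20) = 40
    cost = 20 + 20*5 + 40*6 + 20 + 40 = 420

420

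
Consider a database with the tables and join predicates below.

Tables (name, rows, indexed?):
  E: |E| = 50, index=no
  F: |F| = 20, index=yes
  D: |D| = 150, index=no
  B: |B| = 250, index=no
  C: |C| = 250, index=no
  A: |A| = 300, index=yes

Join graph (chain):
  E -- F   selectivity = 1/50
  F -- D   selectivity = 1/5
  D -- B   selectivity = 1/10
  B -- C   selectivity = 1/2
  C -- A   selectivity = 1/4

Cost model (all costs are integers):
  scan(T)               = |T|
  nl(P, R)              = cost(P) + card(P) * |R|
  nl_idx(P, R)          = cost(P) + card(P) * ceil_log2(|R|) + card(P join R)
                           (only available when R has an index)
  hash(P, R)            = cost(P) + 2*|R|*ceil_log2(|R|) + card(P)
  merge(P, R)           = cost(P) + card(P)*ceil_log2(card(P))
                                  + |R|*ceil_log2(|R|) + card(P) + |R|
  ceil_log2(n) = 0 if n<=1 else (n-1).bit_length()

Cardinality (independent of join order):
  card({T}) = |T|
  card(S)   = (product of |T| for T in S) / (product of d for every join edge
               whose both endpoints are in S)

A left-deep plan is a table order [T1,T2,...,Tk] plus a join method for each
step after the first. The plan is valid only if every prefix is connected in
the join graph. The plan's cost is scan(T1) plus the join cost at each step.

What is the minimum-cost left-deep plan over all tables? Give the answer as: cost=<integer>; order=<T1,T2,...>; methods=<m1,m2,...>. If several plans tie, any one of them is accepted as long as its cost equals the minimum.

Selinger DP (subsets sized 1..n):
  {E}: scan cost=50, card=50
  {F}: scan cost=20, card=20
  {D}: scan cost=150, card=150
  {B}: scan cost=250, card=250
  {C}: scan cost=250, card=250
  {A}: scan cost=300, card=300
  {EF}: card=20; try (F,hash)→300, (F,nl_idx)→320, (E,merge)→490, (F,merge)→520, (E,hash)→640, (E,nl)→1020 …(+1); best=300 via (F,hash)
  {DF}: card=600; try (F,hash)→500, (D,merge)→1490, (F,nl_idx)→1500, (F,merge)→1620, (D,hash)→2440, (D,nl)→3020 …(+1); best=500 via (F,hash)
  {BD}: card=3750; try (D,hash)→2900, (B,merge)→3750, (D,merge)→3850, (B,hash)→4300, (B,nl)→37650, (D,nl)→37750; best=2900 via (D,hash)
  {BC}: card=31250; try (C,hash)→4500, (B,hash)→4500, (C,merge)→4750, (B,merge)→4750, (C,nl)→62750, (B,nl)→62750; best=4500 via (C,hash)
  {AC}: card=18750; try (C,hash)→4600, (A,merge)→5500, (C,merge)→5550, (A,hash)→5900, (A,nl_idx)→21250, (A,nl)→75250 …(+1); best=4600 via (C,hash)
  {DEF}: card=600; try (E,hash)→1700, (D,merge)→1770, (D,hash)→2720, (D,nl)→3300, (E,merge)→7450, (E,nl)→30500; best=1700 via (E,hash)
  {BDF}: card=15000; try (B,hash)→5100, (F,hash)→6850, (B,merge)→9350, (F,nl_idx)→36650, (F,merge)→51770, (F,nl)→77900 …(+1); best=5100 via (B,hash)
  {BCD}: card=468750; try (C,hash)→10650, (D,hash)→38150, (C,merge)→53900, (D,merge)→505850, (C,nl)→940400, (D,nl)→4692000; best=10650 via (C,hash)
  {ABC}: card=2343750; try (B,hash)→27350, (A,hash)→41150, (B,merge)→306850, (A,merge)→507500, (A,nl_idx)→2629500, (B,nl)→4692100 …(+1); best=27350 via (B,hash)
  {BDEF}: card=15000; try (B,hash)→6300, (B,merge)→10550, (E,hash)→20700, (B,nl)→151700, (E,merge)→230450, (E,nl)→755100; best=6300 via (B,hash)
  {BCDF}: card=1875000; try (C,hash)→24100, (C,merge)→232350, (F,hash)→479600, (C,nl)→3755100, (F,nl_idx)→4229400, (F,nl)→9385650 …(+1); best=24100 via (C,hash)
  {ABCD}: card=35156250; try (A,hash)→484800, (D,hash)→2373500, (A,merge)→9388650, (A,nl_idx)→39385650, (D,merge)→53934950, (A,nl)→140635650 …(+1); best=484800 via (A,hash)
  {BCDEF}: card=1875000; try (C,hash)→25300, (C,merge)→233550, (E,hash)→1899700, (C,nl)→3756300, (E,merge)→41274450, (E,nl)→93774100; best=25300 via (C,hash)
  {ABCDF}: card=140625000; try (A,hash)→1904500, (F,hash)→35641250, (A,merge)→41277100, (A,nl_idx)→157524100, (F,nl_idx)→316891050, (A,nl)→562524100 …(+2); best=1904500 via (A,hash)
  {ABCDEF}: card=140625000; try (A,hash)→1905700, (A,merge)→41278300, (E,hash)→142530100, (A,nl_idx)→157525300, (A,nl)→562525300, (E,merge)→4080029850 …(+1); best=1905700 via (A,hash)

cost=1905700; order=D,F,E,B,C,A; methods=hash,hash,hash,hash,hash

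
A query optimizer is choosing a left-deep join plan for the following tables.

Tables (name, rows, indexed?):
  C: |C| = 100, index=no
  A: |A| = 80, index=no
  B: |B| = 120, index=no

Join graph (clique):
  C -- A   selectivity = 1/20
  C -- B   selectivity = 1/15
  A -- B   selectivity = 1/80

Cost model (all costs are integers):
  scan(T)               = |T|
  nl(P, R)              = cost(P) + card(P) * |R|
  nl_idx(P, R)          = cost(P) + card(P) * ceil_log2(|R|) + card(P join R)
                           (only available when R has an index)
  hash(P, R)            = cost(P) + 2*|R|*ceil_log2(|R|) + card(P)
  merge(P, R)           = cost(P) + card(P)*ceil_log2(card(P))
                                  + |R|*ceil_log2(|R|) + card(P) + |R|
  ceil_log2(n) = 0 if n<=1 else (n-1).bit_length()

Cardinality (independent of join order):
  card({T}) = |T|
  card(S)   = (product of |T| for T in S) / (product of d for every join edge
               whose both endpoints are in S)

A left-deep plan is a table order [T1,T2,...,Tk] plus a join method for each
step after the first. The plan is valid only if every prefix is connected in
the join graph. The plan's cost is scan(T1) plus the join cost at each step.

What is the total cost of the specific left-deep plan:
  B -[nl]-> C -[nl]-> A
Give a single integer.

76120

step 1: scan B: cost=120, card=120
step 2: join C via nl
    card(P join C) = 120*100/(15) = 800
    cost = 120 + 120*100 = 12120
step 3: join A via nl
    card(P join A) = 800*80/(20*80) = 40
    cost = 12120 + 800*80 = 76120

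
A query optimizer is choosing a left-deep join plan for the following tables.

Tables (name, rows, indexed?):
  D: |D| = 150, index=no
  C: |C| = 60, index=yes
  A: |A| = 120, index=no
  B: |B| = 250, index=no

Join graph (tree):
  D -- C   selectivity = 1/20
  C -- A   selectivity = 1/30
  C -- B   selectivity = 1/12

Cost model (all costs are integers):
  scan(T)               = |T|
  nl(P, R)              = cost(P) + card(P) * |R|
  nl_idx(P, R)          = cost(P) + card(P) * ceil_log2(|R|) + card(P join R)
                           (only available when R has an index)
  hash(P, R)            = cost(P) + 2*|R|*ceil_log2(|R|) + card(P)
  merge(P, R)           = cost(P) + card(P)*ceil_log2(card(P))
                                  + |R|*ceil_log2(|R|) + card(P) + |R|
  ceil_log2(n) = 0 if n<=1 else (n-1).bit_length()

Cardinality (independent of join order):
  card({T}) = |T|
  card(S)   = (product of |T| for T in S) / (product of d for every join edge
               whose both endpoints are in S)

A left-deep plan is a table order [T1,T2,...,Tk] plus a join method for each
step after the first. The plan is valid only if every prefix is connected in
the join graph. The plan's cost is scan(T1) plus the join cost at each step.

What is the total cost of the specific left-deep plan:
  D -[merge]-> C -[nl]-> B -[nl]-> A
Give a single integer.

step 1: scan D: cost=150, card=150
step 2: join C via merge
    card(P join C) = 150*60/(20) = 450
    cost = 150 + 150*8 + 60*6 + 150 + 60 = 1920
step 3: join B via nl
    card(P join B) = 450*250/(12) = 9375
    cost = 1920 + 450*250 = 114420
step 4: join A via nl
    card(P join A) = 9375*120/(30) = 37500
    cost = 114420 + 9375*120 = 1239420

1239420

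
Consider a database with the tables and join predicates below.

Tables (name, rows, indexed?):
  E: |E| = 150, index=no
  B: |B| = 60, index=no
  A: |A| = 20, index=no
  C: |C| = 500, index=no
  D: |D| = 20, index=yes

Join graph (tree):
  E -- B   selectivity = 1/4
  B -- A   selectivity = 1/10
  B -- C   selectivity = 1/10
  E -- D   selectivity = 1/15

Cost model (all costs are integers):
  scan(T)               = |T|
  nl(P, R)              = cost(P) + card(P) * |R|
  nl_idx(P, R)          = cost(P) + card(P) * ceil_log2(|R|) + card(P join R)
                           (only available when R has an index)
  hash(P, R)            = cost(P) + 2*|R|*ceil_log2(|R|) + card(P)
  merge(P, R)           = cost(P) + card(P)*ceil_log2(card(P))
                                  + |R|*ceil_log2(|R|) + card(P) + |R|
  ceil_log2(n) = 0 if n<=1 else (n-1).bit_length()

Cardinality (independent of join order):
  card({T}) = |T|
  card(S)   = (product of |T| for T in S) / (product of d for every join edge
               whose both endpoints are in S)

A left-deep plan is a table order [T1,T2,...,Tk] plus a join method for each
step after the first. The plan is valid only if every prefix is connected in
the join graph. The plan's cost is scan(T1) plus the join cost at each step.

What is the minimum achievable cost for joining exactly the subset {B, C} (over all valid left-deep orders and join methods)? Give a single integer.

Selinger DP over subsets of {B,C}:
  {B}: scan cost=60, card=60
  {C}: scan cost=500, card=500
  {BC}: card=3000; try (B,hash)→1720, (C,merge)→5480, (B,merge)→5920, (C,hash)→9120, (C,nl)→30060, (B,nl)→30500; best=1720 via (B,hash)

1720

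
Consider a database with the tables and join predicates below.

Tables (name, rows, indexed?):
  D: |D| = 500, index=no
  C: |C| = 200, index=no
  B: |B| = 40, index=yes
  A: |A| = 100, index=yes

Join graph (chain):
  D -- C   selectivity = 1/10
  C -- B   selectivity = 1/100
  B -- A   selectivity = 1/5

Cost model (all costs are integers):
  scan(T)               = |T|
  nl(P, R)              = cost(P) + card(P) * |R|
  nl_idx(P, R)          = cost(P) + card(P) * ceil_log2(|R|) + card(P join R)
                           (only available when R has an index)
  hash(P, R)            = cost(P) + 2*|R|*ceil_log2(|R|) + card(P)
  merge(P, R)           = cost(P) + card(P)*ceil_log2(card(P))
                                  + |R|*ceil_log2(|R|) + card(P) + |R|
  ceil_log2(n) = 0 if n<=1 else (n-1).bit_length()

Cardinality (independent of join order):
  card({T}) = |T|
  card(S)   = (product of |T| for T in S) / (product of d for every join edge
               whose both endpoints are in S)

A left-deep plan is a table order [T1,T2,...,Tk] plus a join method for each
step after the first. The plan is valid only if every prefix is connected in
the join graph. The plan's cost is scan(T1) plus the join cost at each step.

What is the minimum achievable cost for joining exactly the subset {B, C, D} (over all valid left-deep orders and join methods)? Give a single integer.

6520

Selinger DP over subsets of {B,C,D}:
  {D}: scan cost=500, card=500
  {C}: scan cost=200, card=200
  {B}: scan cost=40, card=40
  {CD}: card=10000; try (C,hash)→4200, (D,merge)→7000, (C,merge)→7300, (D,hash)→9400, (D,nl)→100200, (C,nl)→100500; best=4200 via (C,hash)
  {BC}: card=80; try (B,hash)→880, (B,nl_idx)→1480, (C,merge)→2120, (B,merge)→2280, (C,hash)→3280, (C,nl)→8040 …(+1); best=880 via (B,hash)
  {BCD}: card=4000; try (D,merge)→6520, (D,hash)→9960, (B,hash)→14680, (D,nl)→40880, (B,nl_idx)→68200, (B,merge)→154480 …(+1); best=6520 via (D,merge)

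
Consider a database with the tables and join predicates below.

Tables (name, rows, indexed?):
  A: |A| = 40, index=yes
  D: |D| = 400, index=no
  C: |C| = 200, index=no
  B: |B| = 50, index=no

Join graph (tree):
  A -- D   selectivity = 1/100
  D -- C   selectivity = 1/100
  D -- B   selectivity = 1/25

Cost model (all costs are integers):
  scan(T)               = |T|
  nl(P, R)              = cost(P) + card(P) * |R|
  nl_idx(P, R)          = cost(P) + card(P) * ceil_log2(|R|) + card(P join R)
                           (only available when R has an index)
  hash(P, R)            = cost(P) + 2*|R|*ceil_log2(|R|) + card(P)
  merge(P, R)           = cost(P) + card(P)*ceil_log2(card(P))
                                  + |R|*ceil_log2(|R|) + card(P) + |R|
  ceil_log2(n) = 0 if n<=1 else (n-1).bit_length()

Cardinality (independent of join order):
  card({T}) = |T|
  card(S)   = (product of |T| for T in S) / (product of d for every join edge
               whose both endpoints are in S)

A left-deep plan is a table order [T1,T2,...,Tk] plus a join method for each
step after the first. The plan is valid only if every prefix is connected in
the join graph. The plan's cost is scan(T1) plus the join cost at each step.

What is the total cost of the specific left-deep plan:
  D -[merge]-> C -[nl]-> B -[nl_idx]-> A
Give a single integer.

56440

step 1: scan D: cost=400, card=400
step 2: join C via merge
    card(P join C) = 400*200/(100) = 800
    cost = 400 + 400*9 + 200*8 + 400 + 200 = 6200
step 3: join B via nl
    card(P join B) = 800*50/(25) = 1600
    cost = 6200 + 800*50 = 46200
step 4: join A via nl_idx
    card(P join A) = 1600*40/(100) = 640
    cost = 46200 + 1600*6 + 640 = 56440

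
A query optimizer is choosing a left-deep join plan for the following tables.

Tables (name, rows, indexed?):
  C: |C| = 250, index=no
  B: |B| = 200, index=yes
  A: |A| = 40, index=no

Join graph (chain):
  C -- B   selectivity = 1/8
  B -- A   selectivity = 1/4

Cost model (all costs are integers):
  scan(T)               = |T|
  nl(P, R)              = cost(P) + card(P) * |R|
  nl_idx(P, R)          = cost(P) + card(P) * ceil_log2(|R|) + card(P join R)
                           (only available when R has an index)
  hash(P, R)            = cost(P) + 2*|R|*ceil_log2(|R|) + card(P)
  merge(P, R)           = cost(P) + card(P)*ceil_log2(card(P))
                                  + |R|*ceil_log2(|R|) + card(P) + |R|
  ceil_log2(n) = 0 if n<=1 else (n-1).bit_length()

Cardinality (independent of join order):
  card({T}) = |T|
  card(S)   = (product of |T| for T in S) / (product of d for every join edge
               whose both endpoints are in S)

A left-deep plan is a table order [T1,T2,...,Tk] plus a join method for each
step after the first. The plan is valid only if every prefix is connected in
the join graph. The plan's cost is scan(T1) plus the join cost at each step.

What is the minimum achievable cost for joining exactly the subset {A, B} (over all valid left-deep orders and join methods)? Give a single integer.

Selinger DP over subsets of {A,B}:
  {B}: scan cost=200, card=200
  {A}: scan cost=40, card=40
  {AB}: card=2000; try (A,hash)→880, (B,merge)→2120, (A,merge)→2280, (B,nl_idx)→2360, (B,hash)→3280, (B,nl)→8040 …(+1); best=880 via (A,hash)

880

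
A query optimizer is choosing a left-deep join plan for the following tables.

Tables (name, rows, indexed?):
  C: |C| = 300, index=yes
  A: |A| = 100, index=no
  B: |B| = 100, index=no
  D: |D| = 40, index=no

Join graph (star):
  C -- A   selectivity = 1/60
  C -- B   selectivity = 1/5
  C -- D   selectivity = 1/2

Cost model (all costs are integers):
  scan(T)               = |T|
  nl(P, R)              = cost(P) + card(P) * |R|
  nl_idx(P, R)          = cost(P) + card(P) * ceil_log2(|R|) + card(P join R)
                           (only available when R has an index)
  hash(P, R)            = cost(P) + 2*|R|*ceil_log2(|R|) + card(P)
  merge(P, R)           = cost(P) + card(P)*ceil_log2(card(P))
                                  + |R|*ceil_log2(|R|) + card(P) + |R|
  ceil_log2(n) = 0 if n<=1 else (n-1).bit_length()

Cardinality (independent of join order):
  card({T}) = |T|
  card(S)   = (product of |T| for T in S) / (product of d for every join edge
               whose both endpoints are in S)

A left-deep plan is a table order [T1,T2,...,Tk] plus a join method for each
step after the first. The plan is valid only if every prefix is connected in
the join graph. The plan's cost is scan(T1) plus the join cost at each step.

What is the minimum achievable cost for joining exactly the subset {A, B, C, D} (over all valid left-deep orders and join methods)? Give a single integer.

13880

Selinger DP over subsets of {A,B,C,D}:
  {C}: scan cost=300, card=300
  {A}: scan cost=100, card=100
  {B}: scan cost=100, card=100
  {D}: scan cost=40, card=40
  {AC}: card=500; try (C,nl_idx)→1500, (A,hash)→2000, (C,merge)→3900, (A,merge)→4100, (C,hash)→5600, (C,nl)→30100 …(+1); best=1500 via (C,nl_idx)
  {BC}: card=6000; try (B,hash)→2000, (C,merge)→3900, (B,merge)→4100, (C,hash)→5600, (C,nl_idx)→7000, (C,nl)→30100 …(+1); best=2000 via (B,hash)
  {CD}: card=6000; try (D,hash)→1080, (C,merge)→3320, (D,merge)→3580, (C,hash)→5480, (C,nl_idx)→6400, (C,nl)→12040 …(+1); best=1080 via (D,hash)
  {ABC}: card=10000; try (B,hash)→3400, (B,merge)→7300, (A,hash)→9400, (B,nl)→51500, (A,merge)→86800, (A,nl)→602000; best=3400 via (B,hash)
  {ACD}: card=10000; try (D,hash)→2480, (D,merge)→6780, (A,hash)→8480, (D,nl)→21500, (A,merge)→85880, (A,nl)→601080; best=2480 via (D,hash)
  {BCD}: card=120000; try (D,hash)→8480, (B,hash)→8480, (B,merge)→85880, (D,merge)→86280, (D,nl)→242000, (B,nl)→601080; best=8480 via (D,hash)
  {ABCD}: card=200000; try (D,hash)→13880, (B,hash)→13880, (A,hash)→129880, (B,merge)→153280, (D,merge)→153680, (D,nl)→403400 …(+3); best=13880 via (D,hash)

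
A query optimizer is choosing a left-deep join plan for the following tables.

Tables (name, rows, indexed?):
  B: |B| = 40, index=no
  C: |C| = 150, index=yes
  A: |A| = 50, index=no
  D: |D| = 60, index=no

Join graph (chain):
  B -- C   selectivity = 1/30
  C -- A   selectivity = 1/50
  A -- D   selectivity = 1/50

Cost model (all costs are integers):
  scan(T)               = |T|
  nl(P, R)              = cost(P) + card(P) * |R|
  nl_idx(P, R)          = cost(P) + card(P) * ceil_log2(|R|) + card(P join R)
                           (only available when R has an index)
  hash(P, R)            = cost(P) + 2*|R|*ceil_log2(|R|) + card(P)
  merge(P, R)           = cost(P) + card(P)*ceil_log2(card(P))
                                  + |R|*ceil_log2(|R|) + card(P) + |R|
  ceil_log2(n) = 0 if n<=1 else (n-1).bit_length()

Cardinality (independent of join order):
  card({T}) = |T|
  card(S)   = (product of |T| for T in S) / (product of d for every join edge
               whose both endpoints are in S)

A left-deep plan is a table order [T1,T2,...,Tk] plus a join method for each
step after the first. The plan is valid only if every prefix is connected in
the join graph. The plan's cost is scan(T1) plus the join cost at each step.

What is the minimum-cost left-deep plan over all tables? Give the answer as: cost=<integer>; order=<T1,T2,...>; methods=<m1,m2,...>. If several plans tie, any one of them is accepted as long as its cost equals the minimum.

Selinger DP (subsets sized 1..n):
  {B}: scan cost=40, card=40
  {C}: scan cost=150, card=150
  {A}: scan cost=50, card=50
  {D}: scan cost=60, card=60
  {BC}: card=200; try (C,nl_idx)→560, (B,hash)→780, (C,merge)→1670, (B,merge)→1780, (C,hash)→2480, (C,nl)→6040 …(+1); best=560 via (C,nl_idx)
  {AC}: card=150; try (C,nl_idx)→600, (A,hash)→900, (C,merge)→1750, (A,merge)→1850, (C,hash)→2500, (C,nl)→7550 …(+1); best=600 via (C,nl_idx)
  {AD}: card=60; try (A,hash)→720, (D,hash)→820, (D,merge)→820, (A,merge)→830, (D,nl)→3050, (A,nl)→3060; best=720 via (A,hash)
  {ABC}: card=200; try (B,hash)→1230, (A,hash)→1360, (B,merge)→2230, (A,merge)→2710, (B,nl)→6600, (A,nl)→10560; best=1230 via (B,hash)
  {ACD}: card=180; try (C,nl_idx)→1380, (D,hash)→1470, (D,merge)→2370, (C,merge)→2490, (C,hash)→3180, (D,nl)→9600 …(+1); best=1380 via (C,nl_idx)
  {ABCD}: card=240; try (B,hash)→2040, (D,hash)→2150, (B,merge)→3280, (D,merge)→3450, (B,nl)→8580, (D,nl)→13230; best=2040 via (B,hash)

cost=2040; order=D,A,C,B; methods=hash,nl_idx,hash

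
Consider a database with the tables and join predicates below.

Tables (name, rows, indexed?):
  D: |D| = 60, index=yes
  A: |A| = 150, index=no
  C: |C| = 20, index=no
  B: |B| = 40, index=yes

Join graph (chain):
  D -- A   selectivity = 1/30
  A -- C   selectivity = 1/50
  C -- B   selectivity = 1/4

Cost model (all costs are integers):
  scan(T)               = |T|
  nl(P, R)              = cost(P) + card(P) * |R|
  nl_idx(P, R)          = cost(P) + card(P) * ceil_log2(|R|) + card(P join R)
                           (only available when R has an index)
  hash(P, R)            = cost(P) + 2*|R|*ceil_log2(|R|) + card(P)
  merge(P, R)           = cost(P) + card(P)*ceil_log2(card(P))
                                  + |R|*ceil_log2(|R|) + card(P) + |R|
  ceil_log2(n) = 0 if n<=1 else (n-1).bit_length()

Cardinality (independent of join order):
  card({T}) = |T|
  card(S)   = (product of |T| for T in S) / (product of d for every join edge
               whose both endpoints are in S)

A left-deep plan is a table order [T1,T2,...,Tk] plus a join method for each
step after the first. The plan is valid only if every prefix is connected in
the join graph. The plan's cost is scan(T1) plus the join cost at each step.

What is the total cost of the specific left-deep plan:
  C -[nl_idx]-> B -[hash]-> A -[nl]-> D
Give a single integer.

step 1: scan C: cost=20, card=20
step 2: join B via nl_idx
    card(P join B) = 20*40/(4) = 200
    cost = 20 + 20*6 + 200 = 340
step 3: join A via hash
    card(P join A) = 200*150/(50) = 600
    cost = 340 + 2*150*8 + 200 = 2940
step 4: join D via nl
    card(P join D) = 600*60/(30) = 1200
    cost = 2940 + 600*60 = 38940

38940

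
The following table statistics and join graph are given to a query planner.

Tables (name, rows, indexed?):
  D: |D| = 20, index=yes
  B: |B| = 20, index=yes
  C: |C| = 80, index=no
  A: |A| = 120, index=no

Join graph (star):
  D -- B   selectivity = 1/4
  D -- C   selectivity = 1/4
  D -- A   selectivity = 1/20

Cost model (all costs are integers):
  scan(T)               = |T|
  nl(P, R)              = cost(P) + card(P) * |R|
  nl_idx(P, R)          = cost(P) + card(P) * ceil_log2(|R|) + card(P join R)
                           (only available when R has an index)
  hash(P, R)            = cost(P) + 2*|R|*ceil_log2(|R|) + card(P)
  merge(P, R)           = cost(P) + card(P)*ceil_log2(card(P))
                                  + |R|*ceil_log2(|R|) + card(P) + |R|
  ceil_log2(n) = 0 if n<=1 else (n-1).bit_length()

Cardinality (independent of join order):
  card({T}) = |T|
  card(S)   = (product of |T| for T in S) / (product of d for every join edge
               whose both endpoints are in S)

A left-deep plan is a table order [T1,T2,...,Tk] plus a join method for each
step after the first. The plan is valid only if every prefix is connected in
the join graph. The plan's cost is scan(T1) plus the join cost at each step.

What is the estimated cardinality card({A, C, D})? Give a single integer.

Tables in S: A(120), C(80), D(20)
Edges inside S: D-C(d=4), D-A(d=20)
numerator = 120 * 80 * 20 = 192000
denominator = 4 * 20 = 80
card(S) = 192000 / 80 = 2400

2400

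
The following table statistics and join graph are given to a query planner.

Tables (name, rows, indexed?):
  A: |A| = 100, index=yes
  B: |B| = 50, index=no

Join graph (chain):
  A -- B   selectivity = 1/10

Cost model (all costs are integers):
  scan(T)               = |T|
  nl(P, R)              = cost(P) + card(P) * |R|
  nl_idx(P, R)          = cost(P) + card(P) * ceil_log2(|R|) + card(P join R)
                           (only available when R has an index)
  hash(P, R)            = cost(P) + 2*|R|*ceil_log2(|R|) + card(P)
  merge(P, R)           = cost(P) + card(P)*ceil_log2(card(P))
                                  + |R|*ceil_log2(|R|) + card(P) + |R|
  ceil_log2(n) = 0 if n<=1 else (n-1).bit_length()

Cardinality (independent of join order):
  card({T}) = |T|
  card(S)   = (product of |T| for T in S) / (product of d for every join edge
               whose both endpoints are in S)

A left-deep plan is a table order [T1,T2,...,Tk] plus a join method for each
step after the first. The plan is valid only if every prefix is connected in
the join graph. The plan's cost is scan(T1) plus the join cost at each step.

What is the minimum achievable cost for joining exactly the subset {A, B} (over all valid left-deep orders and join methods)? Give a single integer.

800

Selinger DP over subsets of {A,B}:
  {A}: scan cost=100, card=100
  {B}: scan cost=50, card=50
  {AB}: card=500; try (B,hash)→800, (A,nl_idx)→900, (A,merge)→1200, (B,merge)→1250, (A,hash)→1500, (A,nl)→5050 …(+1); best=800 via (B,hash)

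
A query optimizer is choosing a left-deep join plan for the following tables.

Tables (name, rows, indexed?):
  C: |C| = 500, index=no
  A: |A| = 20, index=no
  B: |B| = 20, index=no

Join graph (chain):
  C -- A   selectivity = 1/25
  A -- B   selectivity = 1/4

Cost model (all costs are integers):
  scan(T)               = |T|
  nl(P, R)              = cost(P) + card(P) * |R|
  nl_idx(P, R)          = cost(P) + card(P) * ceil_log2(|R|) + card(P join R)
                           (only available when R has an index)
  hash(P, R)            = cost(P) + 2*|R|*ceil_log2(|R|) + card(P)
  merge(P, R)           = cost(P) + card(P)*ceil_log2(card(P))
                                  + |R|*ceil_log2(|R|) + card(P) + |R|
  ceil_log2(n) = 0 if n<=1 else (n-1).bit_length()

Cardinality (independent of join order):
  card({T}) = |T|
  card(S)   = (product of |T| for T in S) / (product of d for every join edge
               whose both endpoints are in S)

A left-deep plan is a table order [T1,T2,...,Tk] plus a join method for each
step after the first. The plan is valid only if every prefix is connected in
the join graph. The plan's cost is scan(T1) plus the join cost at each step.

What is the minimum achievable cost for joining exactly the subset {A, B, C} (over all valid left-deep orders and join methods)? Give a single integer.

1800

Selinger DP over subsets of {A,B,C}:
  {C}: scan cost=500, card=500
  {A}: scan cost=20, card=20
  {B}: scan cost=20, card=20
  {AC}: card=400; try (A,hash)→1200, (C,merge)→5140, (A,merge)→5620, (C,hash)→9040, (C,nl)→10020, (A,nl)→10500; best=1200 via (A,hash)
  {AB}: card=100; try (B,hash)→240, (A,hash)→240, (B,merge)→260, (A,merge)→260, (B,nl)→420, (A,nl)→420; best=240 via (B,hash)
  {ABC}: card=2000; try (B,hash)→1800, (B,merge)→5320, (C,merge)→6040, (B,nl)→9200, (C,hash)→9340, (C,nl)→50240; best=1800 via (B,hash)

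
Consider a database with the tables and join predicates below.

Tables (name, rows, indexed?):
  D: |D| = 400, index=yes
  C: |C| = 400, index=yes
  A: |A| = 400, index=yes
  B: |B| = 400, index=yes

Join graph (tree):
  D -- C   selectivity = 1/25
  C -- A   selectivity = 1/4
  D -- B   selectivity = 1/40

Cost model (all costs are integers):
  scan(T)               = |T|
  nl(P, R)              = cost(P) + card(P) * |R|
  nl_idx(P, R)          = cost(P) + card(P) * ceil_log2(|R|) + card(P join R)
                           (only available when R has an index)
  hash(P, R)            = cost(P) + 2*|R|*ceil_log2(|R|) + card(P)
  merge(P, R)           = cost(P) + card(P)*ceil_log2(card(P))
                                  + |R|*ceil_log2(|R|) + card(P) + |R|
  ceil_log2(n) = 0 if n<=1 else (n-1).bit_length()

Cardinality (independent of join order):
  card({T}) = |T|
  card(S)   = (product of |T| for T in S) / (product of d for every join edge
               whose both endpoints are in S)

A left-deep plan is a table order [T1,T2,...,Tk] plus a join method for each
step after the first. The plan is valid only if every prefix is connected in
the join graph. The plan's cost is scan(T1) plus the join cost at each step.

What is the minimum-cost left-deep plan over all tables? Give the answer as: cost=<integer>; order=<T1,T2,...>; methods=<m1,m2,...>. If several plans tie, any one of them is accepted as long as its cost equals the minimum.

cost=90400; order=B,D,C,A; methods=hash,hash,hash

Selinger DP (subsets sized 1..n):
  {D}: scan cost=400, card=400
  {C}: scan cost=400, card=400
  {A}: scan cost=400, card=400
  {B}: scan cost=400, card=400
  {CD}: card=6400; try (D,hash)→8000, (C,hash)→8000, (D,merge)→8400, (C,merge)→8400, (D,nl_idx)→10400, (C,nl_idx)→10400 …(+2); best=8000 via (D,hash)
  {BD}: card=4000; try (D,hash)→8000, (D,nl_idx)→8000, (B,hash)→8000, (B,nl_idx)→8000, (D,merge)→8400, (B,merge)→8400 …(+2); best=8000 via (D,hash)
  {AC}: card=40000; try (C,hash)→8000, (A,hash)→8000, (C,merge)→8400, (A,merge)→8400, (C,nl_idx)→44000, (A,nl_idx)→44000 …(+2); best=8000 via (C,hash)
  {ACD}: card=640000; try (A,hash)→21600, (D,hash)→55200, (A,merge)→101600, (D,merge)→692000, (A,nl_idx)→705600, (D,nl_idx)→1008000 …(+2); best=21600 via (A,hash)
  {BCD}: card=64000; try (C,hash)→19200, (B,hash)→21600, (C,merge)→64000, (B,merge)→101600, (C,nl_idx)→108000, (B,nl_idx)→129600 …(+2); best=19200 via (C,hash)
  {ABCD}: card=6400000; try (A,hash)→90400, (B,hash)→668800, (A,merge)→1111200, (A,nl_idx)→6995200, (B,nl_idx)→12181600, (B,merge)→13465600 …(+2); best=90400 via (A,hash)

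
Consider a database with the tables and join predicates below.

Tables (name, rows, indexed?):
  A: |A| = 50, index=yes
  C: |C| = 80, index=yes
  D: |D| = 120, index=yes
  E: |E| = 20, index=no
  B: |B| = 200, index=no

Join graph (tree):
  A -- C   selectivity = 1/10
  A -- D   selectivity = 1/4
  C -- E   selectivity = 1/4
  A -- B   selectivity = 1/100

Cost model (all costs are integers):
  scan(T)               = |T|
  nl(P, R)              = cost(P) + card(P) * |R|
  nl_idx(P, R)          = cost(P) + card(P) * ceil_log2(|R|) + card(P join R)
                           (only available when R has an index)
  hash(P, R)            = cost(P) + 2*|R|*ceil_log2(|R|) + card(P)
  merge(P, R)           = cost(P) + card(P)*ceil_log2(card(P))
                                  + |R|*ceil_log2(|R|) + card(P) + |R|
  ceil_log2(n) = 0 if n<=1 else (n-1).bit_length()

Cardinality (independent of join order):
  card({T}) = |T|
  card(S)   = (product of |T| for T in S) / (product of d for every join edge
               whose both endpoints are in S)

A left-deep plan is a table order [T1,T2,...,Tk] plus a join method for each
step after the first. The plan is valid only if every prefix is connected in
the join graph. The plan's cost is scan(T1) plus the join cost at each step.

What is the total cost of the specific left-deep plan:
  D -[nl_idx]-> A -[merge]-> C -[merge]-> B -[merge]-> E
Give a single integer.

586900

step 1: scan D: cost=120, card=120
step 2: join A via nl_idx
    card(P join A) = 120*50/(4) = 1500
    cost = 120 + 120*6 + 1500 = 2340
step 3: join C via merge
    card(P join C) = 1500*80/(10) = 12000
    cost = 2340 + 1500*11 + 80*7 + 1500 + 80 = 20980
step 4: join B via merge
    card(P join B) = 12000*200/(100) = 24000
    cost = 20980 + 12000*14 + 200*8 + 12000 + 200 = 202780
step 5: join E via merge
    card(P join E) = 24000*20/(4) = 120000
    cost = 202780 + 24000*15 + 20*5 + 24000 + 20 = 586900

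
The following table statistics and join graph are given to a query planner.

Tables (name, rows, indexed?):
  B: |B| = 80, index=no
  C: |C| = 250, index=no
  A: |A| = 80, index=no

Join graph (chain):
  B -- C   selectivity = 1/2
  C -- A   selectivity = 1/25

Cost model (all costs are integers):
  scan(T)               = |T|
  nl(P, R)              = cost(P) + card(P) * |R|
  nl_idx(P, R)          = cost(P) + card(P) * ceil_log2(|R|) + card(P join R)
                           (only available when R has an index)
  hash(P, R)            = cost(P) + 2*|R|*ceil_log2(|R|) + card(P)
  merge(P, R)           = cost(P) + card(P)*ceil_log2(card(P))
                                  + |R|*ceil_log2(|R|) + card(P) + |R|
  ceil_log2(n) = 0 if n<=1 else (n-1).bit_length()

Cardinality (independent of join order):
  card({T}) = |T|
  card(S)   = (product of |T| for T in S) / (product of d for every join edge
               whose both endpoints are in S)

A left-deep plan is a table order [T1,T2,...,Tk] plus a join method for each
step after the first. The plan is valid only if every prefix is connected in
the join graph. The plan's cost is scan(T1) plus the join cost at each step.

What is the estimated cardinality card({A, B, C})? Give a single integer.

Tables in S: A(80), B(80), C(250)
Edges inside S: B-C(d=2), C-A(d=25)
numerator = 80 * 80 * 250 = 1600000
denominator = 2 * 25 = 50
card(S) = 1600000 / 50 = 32000

32000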